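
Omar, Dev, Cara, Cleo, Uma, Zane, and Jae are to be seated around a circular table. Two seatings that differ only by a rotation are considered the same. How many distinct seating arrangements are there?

Around a circle, 7 distinct people have 7!/7 = (6)! = 720 rotationally distinct seatings.

720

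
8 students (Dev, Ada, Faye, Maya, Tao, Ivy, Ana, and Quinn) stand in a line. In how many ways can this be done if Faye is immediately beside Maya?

Place the 6 others and the Faye-Maya pair as 7 objects in a line; the pair has 2 internal arrangements.
So the count is 2·(7)! = 10080.

10080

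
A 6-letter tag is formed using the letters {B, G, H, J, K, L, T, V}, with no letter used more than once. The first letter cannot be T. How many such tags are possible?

The first letter has 8−1 = 7 choices (anything except T).
The remaining 5 letters are filled from the other 7 symbols without repetition: 7 × 6 × 5 × 4 × 3 = 2520.
Total: 7 × 2520 = 17640.

17640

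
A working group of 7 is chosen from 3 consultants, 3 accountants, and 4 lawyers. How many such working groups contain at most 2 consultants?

Split by how many consultants are chosen (0 through 2).
Sum: C(3,0)·C(7,7) + C(3,1)·C(7,6) + C(3,2)·C(7,5) = 1 + 21 + 63 = 85.

85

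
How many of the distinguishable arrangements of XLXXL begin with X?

6

Fix X in the first position and arrange the remaining 4 letters.
Those 4 letters have L appearing twice and X appearing twice, giving (4)!/(2!·2!) = 6.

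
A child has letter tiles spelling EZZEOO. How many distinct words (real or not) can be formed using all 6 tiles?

90

EZZEOO has 6 letters with E appearing twice, O appearing twice, and Z appearing twice.
The number of distinct arrangements is 6!/(2!·2!·2!) = 720/8 = 90.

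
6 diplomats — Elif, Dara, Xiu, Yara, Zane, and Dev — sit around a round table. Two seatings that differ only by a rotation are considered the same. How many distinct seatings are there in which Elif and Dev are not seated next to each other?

72

Without the restriction there are (5)! = 120 seatings.
Seatings with Elif beside Dev: treat them as a block with 2 internal orders, giving 2 × (4)! = 48.
Subtracting, 120 − 48 = 72.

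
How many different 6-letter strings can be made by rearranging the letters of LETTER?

The 6 letters of LETTER have repeats: E appearing twice and T appearing twice.
Dividing 6! = 720 by 2!·2! = 4 for the repeated letters gives 180.

180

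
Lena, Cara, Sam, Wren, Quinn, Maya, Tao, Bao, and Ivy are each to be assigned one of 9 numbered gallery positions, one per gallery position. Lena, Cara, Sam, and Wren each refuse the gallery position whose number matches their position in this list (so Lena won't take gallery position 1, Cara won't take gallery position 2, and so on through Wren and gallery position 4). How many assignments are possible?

Let Aᵢ (for 1 ≤ i ≤ 4) be the placements that put person i in their forbidden gallery position. Any j of these fix j positions, leaving (9−j)! ways to fill the rest, and there are C(4,j) ways to pick which j.
By inclusion–exclusion, the number of valid placements is Σ_{j=0}^{4} (−1)^j C(4,j)·(9−j)!.
Computing: 362880 − 161280 + 30240 − 2880 + 120 = 229080.

229080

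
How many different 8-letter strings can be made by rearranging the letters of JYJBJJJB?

The 8 letters of JYJBJJJB have repeats: B appearing twice and J appearing 5 times.
Dividing 8! = 40320 by 5!·2! = 240 for the repeated letters gives 168.

168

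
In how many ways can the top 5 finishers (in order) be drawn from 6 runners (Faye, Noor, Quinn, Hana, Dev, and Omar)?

There are 6 choices for 1st place, 5 for 2nd, and so on down to 2 for position 5.
That gives 6 × 5 × 4 × 3 × 2 = 720.

720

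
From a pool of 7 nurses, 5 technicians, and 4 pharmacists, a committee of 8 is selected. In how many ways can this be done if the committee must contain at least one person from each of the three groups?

With no constraint there are C(16,8) = 12870 possible selections.
Subtract selections that omit an entire group: no nurses → C(9,8) = 9; no technicians → C(11,8) = 165; no pharmacists → C(12,8) = 495.
Add back selections omitting two groups (i.e. drawn from a single group): C(7,8) + C(5,8) + C(4,8) = 0.
By inclusion–exclusion: 12870 − 669 + 0 = 12201.

12201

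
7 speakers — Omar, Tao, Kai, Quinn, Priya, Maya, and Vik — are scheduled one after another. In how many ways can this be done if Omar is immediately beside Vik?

Place the 5 others and the Omar-Vik pair as 6 objects in a line; the pair has 2 internal arrangements.
That gives 2 × 6! = 2 × 720 = 1440.

1440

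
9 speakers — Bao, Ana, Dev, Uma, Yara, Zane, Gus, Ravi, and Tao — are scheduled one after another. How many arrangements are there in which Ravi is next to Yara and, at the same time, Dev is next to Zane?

Treat {Ravi,Yara} as one block (2 orders) and {Dev,Zane} as another (2 orders).
That leaves 7 units to arrange: 2 × 2 × 7! = 4 × 5040 = 20160.

20160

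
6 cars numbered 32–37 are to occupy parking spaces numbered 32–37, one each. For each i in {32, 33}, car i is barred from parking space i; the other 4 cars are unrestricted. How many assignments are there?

Let Aᵢ (for i ∈ {32, 33}) be the placements that put car i in its forbidden parking space. Any j of these fix j positions, leaving (6−j)! ways to fill the rest, and there are C(2,j) ways to pick which j.
By inclusion–exclusion, the number of valid placements is Σ_{j=0}^{2} (−1)^j C(2,j)·(6−j)!.
Computing: 720 − 240 + 24 = 504.

504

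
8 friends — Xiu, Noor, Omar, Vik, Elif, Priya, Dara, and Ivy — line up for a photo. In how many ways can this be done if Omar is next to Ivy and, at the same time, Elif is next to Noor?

2880

Treat {Omar,Ivy} as one block (2 orders) and {Elif,Noor} as another (2 orders).
That leaves 6 units to arrange: 2 × 2 × 6! = 4 × 720 = 2880.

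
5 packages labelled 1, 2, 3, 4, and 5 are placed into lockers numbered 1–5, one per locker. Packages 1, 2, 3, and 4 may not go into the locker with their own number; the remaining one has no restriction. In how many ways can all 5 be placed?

53

Let Aᵢ (for 1 ≤ i ≤ 4) be the placements that put package i in its forbidden locker. Any j of these fix j positions, leaving (5−j)! ways to fill the rest, and there are C(4,j) ways to pick which j.
By inclusion–exclusion, the number of valid placements is Σ_{j=0}^{4} (−1)^j C(4,j)·(5−j)!.
Computing: 120 − 96 + 36 − 8 + 1 = 53.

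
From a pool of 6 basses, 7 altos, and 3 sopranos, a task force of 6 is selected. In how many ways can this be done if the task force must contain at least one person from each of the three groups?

6006

Unrestricted: C(16,6) = 8008 ways to pick any 6 of the 16.
Subtract selections that omit an entire group: no basses → C(10,6) = 210; no altos → C(9,6) = 84; no sopranos → C(13,6) = 1716.
Add back selections omitting two groups (i.e. drawn from a single group): C(6,6) + C(7,6) + C(3,6) = 8.
By inclusion–exclusion: 8008 − 2010 + 8 = 6006.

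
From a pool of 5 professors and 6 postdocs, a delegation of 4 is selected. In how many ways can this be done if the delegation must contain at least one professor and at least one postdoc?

Total 4-person selections from all 11: C(11,4) = 330.
Subtract selections that omit an entire group: no professors → C(6,4) = 15; no postdocs → C(5,4) = 5.
Both groups omitted at once is impossible, so 330 − 20 = 310.

310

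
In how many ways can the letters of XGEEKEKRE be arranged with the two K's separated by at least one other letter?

5880

There are 9!/(4!·2!) = 7560 arrangements of XGEEKEKRE in total.
If the two K's are adjacent, glue them into one block, leaving 8 items to arrange: (8)!/(4!) = 1680 ways.
Subtracting, 7560 − 1680 = 5880 arrangements keep the K's apart.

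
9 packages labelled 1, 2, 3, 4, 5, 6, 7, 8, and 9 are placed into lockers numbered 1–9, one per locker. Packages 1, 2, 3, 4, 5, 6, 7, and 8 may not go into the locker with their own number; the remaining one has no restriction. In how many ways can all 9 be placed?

148329

Let Aᵢ (for 1 ≤ i ≤ 8) be the placements that put package i in its forbidden locker. Any j of these fix j positions, leaving (9−j)! ways to fill the rest, and there are C(8,j) ways to pick which j.
By inclusion–exclusion, the number of valid placements is Σ_{j=0}^{8} (−1)^j C(8,j)·(9−j)!.
Computing: 362880 − 322560 + 141120 − 40320 + 8400 − 1344 + 168 − 16 + 1 = 148329.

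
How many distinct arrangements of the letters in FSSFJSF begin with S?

With the first slot taken by S, it remains to arrange the other 6 letters (FSFJSF).
Those 6 letters have F appearing 3 times and S appearing twice, giving (6)!/(3!·2!) = 60.

60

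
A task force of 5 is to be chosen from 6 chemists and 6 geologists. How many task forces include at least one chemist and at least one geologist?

Total 5-person selections from all 12: C(12,5) = 792.
Selections missing a whole group: no chemists → C(6,5) = 6; no geologists → C(6,5) = 6.
Both groups omitted at once is impossible, so 792 − 12 = 780.

780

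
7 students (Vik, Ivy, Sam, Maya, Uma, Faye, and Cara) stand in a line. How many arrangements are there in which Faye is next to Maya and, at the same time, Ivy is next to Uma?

480

Treat {Faye,Maya} as one block (2 orders) and {Ivy,Uma} as another (2 orders).
That leaves 5 units to arrange: 2 × 2 × 5! = 4 × 120 = 480.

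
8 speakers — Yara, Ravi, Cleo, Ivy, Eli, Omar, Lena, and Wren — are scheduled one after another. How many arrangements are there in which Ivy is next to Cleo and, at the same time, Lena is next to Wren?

Treat {Ivy,Cleo} as one block (2 orders) and {Lena,Wren} as another (2 orders).
That leaves 6 units to arrange: 2 × 2 × 6! = 4 × 720 = 2880.

2880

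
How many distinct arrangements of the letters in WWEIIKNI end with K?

Fix K in the last position and arrange the remaining 7 letters.
Those 7 letters have I appearing 3 times and W appearing twice, giving (7)!/(3!·2!) = 420.

420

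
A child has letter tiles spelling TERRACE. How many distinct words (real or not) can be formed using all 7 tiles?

TERRACE has 7 letters with E appearing twice and R appearing twice.
So there are 7! / (2!·2!) = 1260 distinguishable arrangements.

1260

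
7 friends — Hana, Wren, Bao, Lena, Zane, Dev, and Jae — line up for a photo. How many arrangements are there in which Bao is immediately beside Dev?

Treat {Bao, Dev} as a single unit. There are 6 units to order, and the pair itself can be ordered 2 ways.
That gives 2 × 6! = 2 × 720 = 1440.

1440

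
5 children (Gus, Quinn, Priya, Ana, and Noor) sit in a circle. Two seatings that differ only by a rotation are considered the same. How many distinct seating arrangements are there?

24

Around a circle, 5 distinct people have 5!/5 = (4)! = 24 rotationally distinct seatings.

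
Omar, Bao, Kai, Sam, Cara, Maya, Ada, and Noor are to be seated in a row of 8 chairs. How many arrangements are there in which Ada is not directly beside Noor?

30240

Of the 8! = 40320 arrangements, those with Ada and Noor adjacent number 2 × 7! = 10080 (treat the pair as a block with 2 internal orders).
So 40320 − 10080 = 30240 arrangements keep them apart.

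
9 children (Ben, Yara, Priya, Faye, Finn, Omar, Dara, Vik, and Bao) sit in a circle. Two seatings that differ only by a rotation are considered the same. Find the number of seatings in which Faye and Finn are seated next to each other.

10080

Glue Faye and Finn into a block (2 internal orders). Seating 8 units around a circle gives (7)! arrangements.
So 2 × (7)! = 2 × 5040 = 10080.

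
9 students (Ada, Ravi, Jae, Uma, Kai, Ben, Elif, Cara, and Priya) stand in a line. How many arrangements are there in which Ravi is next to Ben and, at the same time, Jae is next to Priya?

Treat {Ravi,Ben} as one block (2 orders) and {Jae,Priya} as another (2 orders).
That leaves 7 units to arrange: 2 × 2 × 7! = 4 × 5040 = 20160.

20160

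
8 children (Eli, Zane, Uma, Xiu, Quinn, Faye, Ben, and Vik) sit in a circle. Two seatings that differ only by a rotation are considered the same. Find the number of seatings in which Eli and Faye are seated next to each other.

1440

Treat {Eli, Faye} as one unit (2 internal orders) and seat the resulting 7 units around the table: (6)! circular arrangements.
So 2 × (6)! = 2 × 720 = 1440.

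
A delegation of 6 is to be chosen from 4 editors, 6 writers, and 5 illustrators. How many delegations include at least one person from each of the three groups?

4250

Total 6-person selections from all 15: C(15,6) = 5005.
Subtract selections that omit an entire group: no editors → C(11,6) = 462; no writers → C(9,6) = 84; no illustrators → C(10,6) = 210.
Add back selections omitting two groups (i.e. drawn from a single group): C(4,6) + C(6,6) + C(5,6) = 1.
By inclusion–exclusion: 5005 − 756 + 1 = 4250.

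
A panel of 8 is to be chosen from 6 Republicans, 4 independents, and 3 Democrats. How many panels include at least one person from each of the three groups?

1233

With no constraint there are C(13,8) = 1287 possible selections.
Subtract selections that omit an entire group: no Republicans → C(7,8) = 0; no independents → C(9,8) = 9; no Democrats → C(10,8) = 45.
Add back selections omitting two groups (i.e. drawn from a single group): C(6,8) + C(4,8) + C(3,8) = 0.
By inclusion–exclusion: 1287 − 54 + 0 = 1233.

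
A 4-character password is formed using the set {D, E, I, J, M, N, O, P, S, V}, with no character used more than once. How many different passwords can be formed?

5040

With no repetition, fill the 4 characters in order: 10 choices, then 9, down to 7.
That product is 10 × 9 × 8 × 7 = 5040.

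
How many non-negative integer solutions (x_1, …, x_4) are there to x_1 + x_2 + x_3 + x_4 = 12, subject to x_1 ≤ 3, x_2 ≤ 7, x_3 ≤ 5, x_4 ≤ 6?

By stars and bars, unrestricted non-negative solutions to x_1+…+x_4 = 12 number C(12+3,3) = 455.
Subtract solutions that violate a single cap (substitute x_i' = x_i − (cap_i+1)): x_1 ≥ 4 gives C(11,3) = 165; x_2 ≥ 8 gives C(7,3) = 35; x_3 ≥ 6 gives C(9,3) = 84; x_4 ≥ 7 gives C(8,3) = 56. Together 340.
Add back pairs where two caps are both exceeded: 1 + 10 + 4 + 0 + 0 + 0 = 15.
By inclusion–exclusion the count is 455 − 340 + 15 = 130.

130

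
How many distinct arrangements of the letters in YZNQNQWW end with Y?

Fix Y in the last position and arrange the remaining 7 letters.
Those 7 letters have N appearing twice, Q appearing twice, and W appearing twice, giving (7)!/(2!·2!·2!) = 630.

630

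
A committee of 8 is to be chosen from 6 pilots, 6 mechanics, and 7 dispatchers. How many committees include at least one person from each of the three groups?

With no constraint there are C(19,8) = 75582 possible selections.
Subtract selections that omit an entire group: no pilots → C(13,8) = 1287; no mechanics → C(13,8) = 1287; no dispatchers → C(12,8) = 495.
Add back selections omitting two groups (i.e. drawn from a single group): C(6,8) + C(6,8) + C(7,8) = 0.
By inclusion–exclusion: 75582 − 3069 + 0 = 72513.

72513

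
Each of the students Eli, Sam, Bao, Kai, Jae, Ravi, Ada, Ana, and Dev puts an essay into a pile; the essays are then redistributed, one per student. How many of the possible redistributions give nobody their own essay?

133496

Count assignments avoiding every fixed point. For any j of the 9 students fixed to their own essay, the other 9−j can be arranged in (9−j)! ways.
By inclusion–exclusion this is Σ_{j=0}^{9} (−1)^j C(9,j)·(9−j)!.
Computing: 362880 − 362880 + 181440 − 60480 + 15120 − 3024 + 504 − 72 + 9 − 1 = 133496.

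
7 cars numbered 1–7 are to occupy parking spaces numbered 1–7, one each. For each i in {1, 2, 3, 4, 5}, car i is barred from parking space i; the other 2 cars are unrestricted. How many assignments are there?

2428

Let Aᵢ (for 1 ≤ i ≤ 5) be the placements that put car i in its forbidden parking space. Any j of these fix j positions, leaving (7−j)! ways to fill the rest, and there are C(5,j) ways to pick which j.
By inclusion–exclusion, the number of valid placements is Σ_{j=0}^{5} (−1)^j C(5,j)·(7−j)!.
Computing: 5040 − 3600 + 1200 − 240 + 30 − 2 = 2428.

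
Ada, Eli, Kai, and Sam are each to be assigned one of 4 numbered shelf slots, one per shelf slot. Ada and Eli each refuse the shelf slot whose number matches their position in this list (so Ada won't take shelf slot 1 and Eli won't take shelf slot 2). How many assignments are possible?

14

Let Aᵢ (for i ∈ {1, 2}) be the placements that put person i in their forbidden shelf slot. Any j of these fix j positions, leaving (4−j)! ways to fill the rest, and there are C(2,j) ways to pick which j.
By inclusion–exclusion, the number of valid placements is Σ_{j=0}^{2} (−1)^j C(2,j)·(4−j)!.
Computing: 24 − 12 + 2 = 14.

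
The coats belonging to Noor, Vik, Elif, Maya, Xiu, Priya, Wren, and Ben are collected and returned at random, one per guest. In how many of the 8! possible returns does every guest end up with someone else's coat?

14833

This is the derangement count D_8: permutations of 8 items with no fixed point.
By inclusion–exclusion this is Σ_{j=0}^{8} (−1)^j C(8,j)·(8−j)!.
Computing: 40320 − 40320 + 20160 − 6720 + 1680 − 336 + 56 − 8 + 1 = 14833.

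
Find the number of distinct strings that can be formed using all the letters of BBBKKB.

The 6 letters of BBBKKB have repeats: B appearing 4 times and K appearing twice.
The number of distinct arrangements is 6!/(4!·2!) = 720/48 = 15.

15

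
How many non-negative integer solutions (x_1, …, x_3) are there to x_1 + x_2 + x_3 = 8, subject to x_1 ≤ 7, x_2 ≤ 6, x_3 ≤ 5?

Without the upper bounds there are C(10,2) = 45 ways to split 8 among 3 variables.
Subtract solutions that violate a single cap (substitute x_i' = x_i − (cap_i+1)): x_1 ≥ 8 gives C(2,2) = 1; x_2 ≥ 7 gives C(3,2) = 3; x_3 ≥ 6 gives C(4,2) = 6. Together 10.
No two caps can be exceeded simultaneously, so the pair terms are all 0.
By inclusion–exclusion the count is 45 − 10 + 0 = 35.

35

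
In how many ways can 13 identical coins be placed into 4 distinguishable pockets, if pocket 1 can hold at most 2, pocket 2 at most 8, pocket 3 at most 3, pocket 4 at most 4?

Without the upper bounds there are C(16,3) = 560 ways to split 13 among 4 pockets.
Subtract solutions that violate a single cap (substitute x_i' = x_i − (cap_i+1)): x_1 ≥ 3 gives C(13,3) = 286; x_2 ≥ 9 gives C(7,3) = 35; x_3 ≥ 4 gives C(12,3) = 220; x_4 ≥ 5 gives C(11,3) = 165. Together 706.
Add back pairs where two caps are both exceeded: 4 + 84 + 56 + 1 + 0 + 35 = 180.
Subtract triples: 0 + 0 + 4 + 0 = 4.
By inclusion–exclusion the count is 560 − 706 + 180 − 4 = 30.

30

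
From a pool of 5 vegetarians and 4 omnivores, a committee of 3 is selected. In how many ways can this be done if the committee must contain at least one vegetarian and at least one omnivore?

70

Unrestricted: C(9,3) = 84 ways to pick any 3 of the 9.
Subtract selections that omit an entire group: no vegetarians → C(4,3) = 4; no omnivores → C(5,3) = 10.
Both groups omitted at once is impossible, so 84 − 14 = 70.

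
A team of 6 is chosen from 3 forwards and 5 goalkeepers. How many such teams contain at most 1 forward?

3

Split by how many forwards are chosen (0 through 1).
Sum: C(3,0)·C(5,6) + C(3,1)·C(5,5) = 0 + 3 = 3.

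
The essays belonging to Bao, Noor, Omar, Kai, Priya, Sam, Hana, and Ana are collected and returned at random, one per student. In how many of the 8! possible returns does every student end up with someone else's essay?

Let Aᵢ be the assignments in which student i gets their own essay. We want the size of the complement of A₁∪…∪A_8.
By inclusion–exclusion this is Σ_{j=0}^{8} (−1)^j C(8,j)·(8−j)!.
Computing: 40320 − 40320 + 20160 − 6720 + 1680 − 336 + 56 − 8 + 1 = 14833.

14833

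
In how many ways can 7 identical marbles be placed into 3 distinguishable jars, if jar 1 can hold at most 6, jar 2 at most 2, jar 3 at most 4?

By stars and bars, unrestricted non-negative solutions to x_1+…+x_3 = 7 number C(7+2,2) = 36.
Subtract solutions that violate a single cap (substitute x_i' = x_i − (cap_i+1)): x_1 ≥ 7 gives C(2,2) = 1; x_2 ≥ 3 gives C(6,2) = 15; x_3 ≥ 5 gives C(4,2) = 6. Together 22.
No two caps can be exceeded simultaneously, so the pair terms are all 0.
By inclusion–exclusion the count is 36 − 22 + 0 = 14.

14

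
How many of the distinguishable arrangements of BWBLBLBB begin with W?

Fix W in the first position and arrange the remaining 7 letters.
Those 7 letters have B appearing 5 times and L appearing twice, giving (7)!/(5!·2!) = 21.

21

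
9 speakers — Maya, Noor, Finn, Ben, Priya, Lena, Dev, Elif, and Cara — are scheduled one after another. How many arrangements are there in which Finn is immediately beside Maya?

Glue Finn and Maya into one block (2 internal orders), leaving 8 units to arrange in a row.
That gives 2 × 8! = 2 × 40320 = 80640.

80640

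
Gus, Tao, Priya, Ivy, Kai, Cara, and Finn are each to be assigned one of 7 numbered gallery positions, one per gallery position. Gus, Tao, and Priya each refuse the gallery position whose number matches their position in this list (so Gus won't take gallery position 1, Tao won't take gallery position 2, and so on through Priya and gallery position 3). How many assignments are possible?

3216

Let Aᵢ (for i ∈ {1, 2, 3}) be the placements that put person i in their forbidden gallery position. Any j of these fix j positions, leaving (7−j)! ways to fill the rest, and there are C(3,j) ways to pick which j.
By inclusion–exclusion, the number of valid placements is Σ_{j=0}^{3} (−1)^j C(3,j)·(7−j)!.
Computing: 5040 − 2160 + 360 − 24 = 3216.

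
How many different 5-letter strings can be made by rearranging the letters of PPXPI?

PPXPI has 5 letters with P appearing 3 times.
The number of distinct arrangements is 5!/(3!) = 120/6 = 20.

20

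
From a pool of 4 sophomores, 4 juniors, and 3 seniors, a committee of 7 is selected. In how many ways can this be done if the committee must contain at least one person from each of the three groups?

320

With no constraint there are C(11,7) = 330 possible selections.
Subtract selections that omit an entire group: no sophomores → C(7,7) = 1; no juniors → C(7,7) = 1; no seniors → C(8,7) = 8.
Add back selections omitting two groups (i.e. drawn from a single group): C(4,7) + C(4,7) + C(3,7) = 0.
By inclusion–exclusion: 330 − 10 + 0 = 320.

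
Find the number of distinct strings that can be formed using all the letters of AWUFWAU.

AWUFWAU has 7 letters with A appearing twice, U appearing twice, and W appearing twice.
The number of distinct arrangements is 7!/(2!·2!·2!) = 5040/8 = 630.

630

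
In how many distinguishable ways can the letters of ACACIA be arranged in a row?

60

Letter multiplicities in ACACIA: A×3, C×2, I×1.
So there are 6! / (3!·2!) = 60 distinguishable arrangements.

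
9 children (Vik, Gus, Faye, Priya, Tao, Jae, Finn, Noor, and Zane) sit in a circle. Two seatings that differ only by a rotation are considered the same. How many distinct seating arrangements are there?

Seat Vik anywhere (absorbing the rotational symmetry), then permute the other 8: (8)! = 40320.

40320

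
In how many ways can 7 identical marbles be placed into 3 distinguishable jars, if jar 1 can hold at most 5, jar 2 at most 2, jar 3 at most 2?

6

Ignoring the caps, the number of non-negative solutions to x_1+…+x_3 = 7 is C(9,2) = 36.
Subtract solutions that violate a single cap (substitute x_i' = x_i − (cap_i+1)): x_1 ≥ 6 gives C(3,2) = 3; x_2 ≥ 3 gives C(6,2) = 15; x_3 ≥ 3 gives C(6,2) = 15. Together 33.
Add back pairs where two caps are both exceeded: 0 + 0 + 3 = 3.
By inclusion–exclusion the count is 36 − 33 + 3 = 6.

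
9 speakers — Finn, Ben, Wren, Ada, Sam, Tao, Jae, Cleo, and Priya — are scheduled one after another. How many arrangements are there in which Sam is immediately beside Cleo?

Treat {Sam, Cleo} as a single unit. There are 8 units to order, and the pair itself can be ordered 2 ways.
That gives 2 × 8! = 2 × 40320 = 80640.

80640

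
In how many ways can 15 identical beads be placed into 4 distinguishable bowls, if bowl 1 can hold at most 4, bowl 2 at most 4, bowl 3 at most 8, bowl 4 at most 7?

124

By stars and bars, unrestricted non-negative solutions to x_1+…+x_4 = 15 number C(15+3,3) = 816.
Subtract solutions that violate a single cap (substitute x_i' = x_i − (cap_i+1)): x_1 ≥ 5 gives C(13,3) = 286; x_2 ≥ 5 gives C(13,3) = 286; x_3 ≥ 9 gives C(9,3) = 84; x_4 ≥ 8 gives C(10,3) = 120. Together 776.
Add back pairs where two caps are both exceeded: 56 + 4 + 10 + 4 + 10 + 0 = 84.
By inclusion–exclusion the count is 816 − 776 + 84 = 124.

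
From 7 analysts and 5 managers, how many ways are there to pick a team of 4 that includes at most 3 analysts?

460

Split by how many analysts are chosen (0 through 3).
Sum: C(7,0)·C(5,4) + C(7,1)·C(5,3) + C(7,2)·C(5,2) + C(7,3)·C(5,1) = 5 + 70 + 210 + 175 = 460.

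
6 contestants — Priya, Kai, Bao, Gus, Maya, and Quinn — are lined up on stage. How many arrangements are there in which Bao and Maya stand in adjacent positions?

240

Place the 4 others and the Bao-Maya pair as 5 objects in a line; the pair has 2 internal arrangements.
So the count is 2·(5)! = 240.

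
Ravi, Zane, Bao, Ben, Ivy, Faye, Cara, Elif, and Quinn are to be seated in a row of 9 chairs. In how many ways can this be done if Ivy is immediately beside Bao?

80640

Treat {Ivy, Bao} as a single unit. There are 8 units to order, and the pair itself can be ordered 2 ways.
That gives 2 × 8! = 2 × 40320 = 80640.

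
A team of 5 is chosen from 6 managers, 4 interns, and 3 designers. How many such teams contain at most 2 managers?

756

Split by how many managers are chosen (0 through 2).
Sum: C(6,0)·C(7,5) + C(6,1)·C(7,4) + C(6,2)·C(7,3) = 21 + 210 + 525 = 756.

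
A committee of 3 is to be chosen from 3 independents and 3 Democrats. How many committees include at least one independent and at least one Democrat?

18

Total 3-person selections from all 6: C(6,3) = 20.
Selections missing a whole group: no independents → C(3,3) = 1; no Democrats → C(3,3) = 1.
Both groups omitted at once is impossible, so 20 − 2 = 18.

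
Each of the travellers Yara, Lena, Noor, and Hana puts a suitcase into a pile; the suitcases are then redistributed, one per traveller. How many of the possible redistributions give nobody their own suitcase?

9

This is the derangement count D_4: permutations of 4 items with no fixed point.
By inclusion–exclusion this is Σ_{j=0}^{4} (−1)^j C(4,j)·(4−j)!.
Computing: 24 − 24 + 12 − 4 + 1 = 9.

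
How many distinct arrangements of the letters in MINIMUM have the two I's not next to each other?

300

There are 7!/(3!·2!) = 420 arrangements of MINIMUM in total.
Arrangements with the I's together: treat II as one letter, giving (6)!/(3!) = 120.
Hence 420 − 120 = 300.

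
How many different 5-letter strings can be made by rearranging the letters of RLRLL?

10

RLRLL has 5 letters with L appearing 3 times and R appearing twice.
Dividing 5! = 120 by 3!·2! = 12 for the repeated letters gives 10.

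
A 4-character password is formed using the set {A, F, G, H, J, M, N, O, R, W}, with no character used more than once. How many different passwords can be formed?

With no repetition, fill the 4 characters in order: 10 choices, then 9, down to 7.
That product is 10 × 9 × 8 × 7 = 5040.

5040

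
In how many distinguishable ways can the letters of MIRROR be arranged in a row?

120

Letter multiplicities in MIRROR: I×1, M×1, O×1, R×3.
Dividing 6! = 720 by 3! = 6 for the repeated letters gives 120.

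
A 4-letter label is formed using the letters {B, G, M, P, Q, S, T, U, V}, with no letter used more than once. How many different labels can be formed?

This is a permutation of 4 out of 9: P(9,4) = 9!/5!.
9 × 8 × 7 × 6 = 3024.

3024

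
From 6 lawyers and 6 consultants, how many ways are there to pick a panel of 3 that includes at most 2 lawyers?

200

Split by how many lawyers are chosen (0 through 2).
Sum: C(6,0)·C(6,3) + C(6,1)·C(6,2) + C(6,2)·C(6,1) = 20 + 90 + 90 = 200.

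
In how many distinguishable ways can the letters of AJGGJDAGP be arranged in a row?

Letter multiplicities in AJGGJDAGP: A×2, D×1, G×3, J×2, P×1.
Dividing 9! = 362880 by 3!·2!·2! = 24 for the repeated letters gives 15120.

15120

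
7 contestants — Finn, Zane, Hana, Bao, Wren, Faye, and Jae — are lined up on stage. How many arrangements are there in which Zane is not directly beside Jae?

3600

Of the 7! = 5040 arrangements, those with Zane and Jae adjacent number 2 × 6! = 1440 (treat the pair as a block with 2 internal orders).
So 5040 − 1440 = 3600 arrangements keep them apart.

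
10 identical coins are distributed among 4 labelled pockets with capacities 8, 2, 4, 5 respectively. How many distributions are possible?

By stars and bars, unrestricted non-negative solutions to x_1+…+x_4 = 10 number C(10+3,3) = 286.
Subtract solutions that violate a single cap (substitute x_i' = x_i − (cap_i+1)): x_1 ≥ 9 gives C(4,3) = 4; x_2 ≥ 3 gives C(10,3) = 120; x_3 ≥ 5 gives C(8,3) = 56; x_4 ≥ 6 gives C(7,3) = 35. Together 215.
Add back pairs where two caps are both exceeded: 0 + 0 + 0 + 10 + 4 + 0 = 14.
By inclusion–exclusion the count is 286 − 215 + 14 = 85.

85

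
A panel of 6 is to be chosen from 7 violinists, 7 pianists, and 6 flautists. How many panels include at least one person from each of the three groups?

With no constraint there are C(20,6) = 38760 possible selections.
Subtract selections that omit an entire group: no violinists → C(13,6) = 1716; no pianists → C(13,6) = 1716; no flautists → C(14,6) = 3003.
Add back selections omitting two groups (i.e. drawn from a single group): C(7,6) + C(7,6) + C(6,6) = 15.
By inclusion–exclusion: 38760 − 6435 + 15 = 32340.

32340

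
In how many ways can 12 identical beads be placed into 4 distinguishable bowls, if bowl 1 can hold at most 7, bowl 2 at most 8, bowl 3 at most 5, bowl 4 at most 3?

162

Without the upper bounds there are C(15,3) = 455 ways to split 12 among 4 bowls.
Subtract solutions that violate a single cap (substitute x_i' = x_i − (cap_i+1)): x_1 ≥ 8 gives C(7,3) = 35; x_2 ≥ 9 gives C(6,3) = 20; x_3 ≥ 6 gives C(9,3) = 84; x_4 ≥ 4 gives C(11,3) = 165. Together 304.
Add back pairs where two caps are both exceeded: 0 + 0 + 1 + 0 + 0 + 10 = 11.
By inclusion–exclusion the count is 455 − 304 + 11 = 162.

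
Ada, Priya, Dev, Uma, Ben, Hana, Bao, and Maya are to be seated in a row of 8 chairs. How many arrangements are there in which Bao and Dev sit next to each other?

Treat {Bao, Dev} as a single unit. There are 7 units to order, and the pair itself can be ordered 2 ways.
So the count is 2·(7)! = 10080.

10080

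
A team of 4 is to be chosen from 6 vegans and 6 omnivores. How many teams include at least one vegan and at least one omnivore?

465

With no constraint there are C(12,4) = 495 possible selections.
Selections missing a whole group: no vegans → C(6,4) = 15; no omnivores → C(6,4) = 15.
Both groups omitted at once is impossible, so 495 − 30 = 465.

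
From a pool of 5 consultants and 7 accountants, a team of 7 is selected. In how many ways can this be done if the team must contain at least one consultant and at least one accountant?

791

Unrestricted: C(12,7) = 792 ways to pick any 7 of the 12.
Subtract selections that omit an entire group: no consultants → C(7,7) = 1; no accountants → C(5,7) = 0.
Both groups omitted at once is impossible, so 792 − 1 = 791.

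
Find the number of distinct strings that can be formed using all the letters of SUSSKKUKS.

Letter multiplicities in SUSSKKUKS: K×3, S×4, U×2.
Dividing 9! = 362880 by 4!·3!·2! = 288 for the repeated letters gives 1260.

1260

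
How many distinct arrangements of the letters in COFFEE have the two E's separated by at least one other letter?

120

Total arrangements of COFFEE: 6!/(2!·2!) = 180.
Arrangements with the E's together: treat EE as one letter, giving (5)!/(2!) = 60.
Subtracting, 180 − 60 = 120 arrangements keep the E's apart.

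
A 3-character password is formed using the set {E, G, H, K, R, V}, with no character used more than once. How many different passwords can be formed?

This is a permutation of 3 out of 6: P(6,3) = 6!/3!.
That product is 6 × 5 × 4 = 120.

120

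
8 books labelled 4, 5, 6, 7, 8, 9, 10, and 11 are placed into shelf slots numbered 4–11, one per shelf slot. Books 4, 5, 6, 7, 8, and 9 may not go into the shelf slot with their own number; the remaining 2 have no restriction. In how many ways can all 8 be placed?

Let Aᵢ (for 4 ≤ i ≤ 9) be the placements that put book i in its forbidden shelf slot. Any j of these fix j positions, leaving (8−j)! ways to fill the rest, and there are C(6,j) ways to pick which j.
By inclusion–exclusion, the number of valid placements is Σ_{j=0}^{6} (−1)^j C(6,j)·(8−j)!.
Computing: 40320 − 30240 + 10800 − 2400 + 360 − 36 + 2 = 18806.

18806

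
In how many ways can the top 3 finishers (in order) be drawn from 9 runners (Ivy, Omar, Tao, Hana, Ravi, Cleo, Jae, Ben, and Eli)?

504

This is an ordered selection of 3 from 9: P(9,3).
That gives 9 × 8 × 7 = 504.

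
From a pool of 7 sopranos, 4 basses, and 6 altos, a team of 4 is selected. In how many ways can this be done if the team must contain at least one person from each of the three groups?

1176

Total 4-person selections from all 17: C(17,4) = 2380.
Selections missing a whole group: no sopranos → C(10,4) = 210; no basses → C(13,4) = 715; no altos → C(11,4) = 330.
Add back selections omitting two groups (i.e. drawn from a single group): C(7,4) + C(4,4) + C(6,4) = 51.
By inclusion–exclusion: 2380 − 1255 + 51 = 1176.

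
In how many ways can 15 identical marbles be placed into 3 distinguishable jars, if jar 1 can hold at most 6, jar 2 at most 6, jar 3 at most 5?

Ignoring the caps, the number of non-negative solutions to x_1+…+x_3 = 15 is C(17,2) = 136.
Subtract solutions that violate a single cap (substitute x_i' = x_i − (cap_i+1)): x_1 ≥ 7 gives C(10,2) = 45; x_2 ≥ 7 gives C(10,2) = 45; x_3 ≥ 6 gives C(11,2) = 55. Together 145.
Add back pairs where two caps are both exceeded: 3 + 6 + 6 = 15.
By inclusion–exclusion the count is 136 − 145 + 15 = 6.

6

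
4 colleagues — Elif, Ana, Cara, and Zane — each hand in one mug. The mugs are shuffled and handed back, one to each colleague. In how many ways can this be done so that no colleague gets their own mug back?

9

Count assignments avoiding every fixed point. For any j of the 4 colleagues fixed to their own mug, the other 4−j can be arranged in (4−j)! ways.
By inclusion–exclusion this is Σ_{j=0}^{4} (−1)^j C(4,j)·(4−j)!.
Computing: 24 − 24 + 12 − 4 + 1 = 9.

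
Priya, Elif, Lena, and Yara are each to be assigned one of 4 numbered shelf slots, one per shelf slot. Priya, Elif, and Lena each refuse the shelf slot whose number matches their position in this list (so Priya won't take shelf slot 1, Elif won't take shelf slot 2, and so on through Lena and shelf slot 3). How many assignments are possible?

Let Aᵢ (for i ∈ {1, 2, 3}) be the placements that put person i in their forbidden shelf slot. Any j of these fix j positions, leaving (4−j)! ways to fill the rest, and there are C(3,j) ways to pick which j.
By inclusion–exclusion, the number of valid placements is Σ_{j=0}^{3} (−1)^j C(3,j)·(4−j)!.
Computing: 24 − 18 + 6 − 1 = 11.

11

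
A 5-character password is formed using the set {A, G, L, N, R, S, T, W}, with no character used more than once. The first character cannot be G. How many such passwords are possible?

5880

The first character has 8−1 = 7 choices (anything except G).
The remaining 4 characters are filled from the other 7 symbols without repetition: 7 × 6 × 5 × 4 = 840.
Total: 7 × 840 = 5880.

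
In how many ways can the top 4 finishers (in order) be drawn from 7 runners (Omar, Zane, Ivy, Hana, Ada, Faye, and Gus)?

840

This is an ordered selection of 4 from 7: P(7,4).
That gives 7 × 6 × 5 × 4 = 840.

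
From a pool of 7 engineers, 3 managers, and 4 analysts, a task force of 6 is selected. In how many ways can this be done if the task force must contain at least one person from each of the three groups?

2331

With no constraint there are C(14,6) = 3003 possible selections.
Subtract selections that omit an entire group: no engineers → C(7,6) = 7; no managers → C(11,6) = 462; no analysts → C(10,6) = 210.
Add back selections omitting two groups (i.e. drawn from a single group): C(7,6) + C(3,6) + C(4,6) = 7.
By inclusion–exclusion: 3003 − 679 + 7 = 2331.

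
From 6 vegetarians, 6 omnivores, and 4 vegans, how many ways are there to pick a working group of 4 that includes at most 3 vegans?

Split by how many vegans are chosen (0 through 3).
Sum: C(4,0)·C(12,4) + C(4,1)·C(12,3) + C(4,2)·C(12,2) + C(4,3)·C(12,1) = 495 + 880 + 396 + 48 = 1819.

1819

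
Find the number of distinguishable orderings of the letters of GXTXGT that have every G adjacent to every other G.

Treat the 2 copies of G as a single block. The multiset to arrange is then {GG, T, T, X, X}, 5 items in all.
That gives (5)!/(2!·2!) = 30 arrangements.

30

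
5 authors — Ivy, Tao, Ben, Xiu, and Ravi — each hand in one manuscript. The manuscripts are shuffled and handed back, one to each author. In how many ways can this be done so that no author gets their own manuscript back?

Count assignments avoiding every fixed point. For any j of the 5 authors fixed to their own manuscript, the other 5−j can be arranged in (5−j)! ways.
By inclusion–exclusion this is Σ_{j=0}^{5} (−1)^j C(5,j)·(5−j)!.
Computing: 120 − 120 + 60 − 20 + 5 − 1 = 44.

44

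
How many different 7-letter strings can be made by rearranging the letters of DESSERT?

The 7 letters of DESSERT have repeats: E appearing twice and S appearing twice.
Dividing 7! = 5040 by 2!·2! = 4 for the repeated letters gives 1260.

1260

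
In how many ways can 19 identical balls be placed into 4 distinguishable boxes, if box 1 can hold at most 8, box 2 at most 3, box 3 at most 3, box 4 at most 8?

Ignoring the caps, the number of non-negative solutions to x_1+…+x_4 = 19 is C(22,3) = 1540.
Subtract solutions that violate a single cap (substitute x_i' = x_i − (cap_i+1)): x_1 ≥ 9 gives C(13,3) = 286; x_2 ≥ 4 gives C(18,3) = 816; x_3 ≥ 4 gives C(18,3) = 816; x_4 ≥ 9 gives C(13,3) = 286. Together 2204.
Add back pairs where two caps are both exceeded: 84 + 84 + 4 + 364 + 84 + 84 = 704.
Subtract triples: 10 + 0 + 0 + 10 = 20.
By inclusion–exclusion the count is 1540 − 2204 + 704 − 20 = 20.

20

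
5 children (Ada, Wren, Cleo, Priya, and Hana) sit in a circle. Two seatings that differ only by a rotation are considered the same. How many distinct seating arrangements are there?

24

Fix one person's seat to break rotational symmetry; the remaining 4 people can be arranged in (4)! = 24 ways.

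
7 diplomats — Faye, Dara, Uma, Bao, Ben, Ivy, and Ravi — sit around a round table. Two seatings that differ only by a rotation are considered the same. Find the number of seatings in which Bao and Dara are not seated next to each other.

Without the restriction there are (6)! = 720 seatings.
Those with Bao next to Dara: fuse the pair into one unit and seat 6 units around a circle — 2·(5)! = 240.
Subtracting, 720 − 240 = 480.

480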